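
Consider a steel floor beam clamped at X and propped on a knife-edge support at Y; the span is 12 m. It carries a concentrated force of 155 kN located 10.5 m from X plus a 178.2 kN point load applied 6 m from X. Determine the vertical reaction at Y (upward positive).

Take the reaction at Y as the redundant and release it; the primary structure is a cantilever fixed at X.
Primary-structure tip deflection at Y by superposition:
  point load 155 at a = 10.5: Pa²(3L − a)/(6EI) = 72627/EI
  point load 178.2 at a = 6: Pa²(3L − a)/(6EI) = 32076/EI
  δ_0 = 104703/EI
Tip deflection under a unit load at Y: L³/(3EI) = 576/EI.
The prop prevents deflection at Y: R_Y = δ_0/δ_{YY} = 104703/576 = 181.8 kN.

R_Y = 181.8 kN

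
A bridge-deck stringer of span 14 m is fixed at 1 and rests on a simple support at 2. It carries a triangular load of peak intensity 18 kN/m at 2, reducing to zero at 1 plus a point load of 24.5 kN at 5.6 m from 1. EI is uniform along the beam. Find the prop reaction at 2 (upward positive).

R_2 = 74.4 kN

Remove the prop at 2; the released (primary) structure is a cantilever built in at 1.
Primary-structure tip deflection at 2 by superposition:
  triangular load, peak 18 at the free end: 11w₀L⁴/(120EI) = 63386/EI
  point load 24.5 at a = 5.6: Pa²(3L − a)/(6EI) = 4661/EI
  δ_0 = 68048/EI
Tip deflection under a unit load at 2: L³/(3EI) = 914.7/EI.
Compatibility at 2: δ_0 − R_2·δ_{22} = 0, so R_2 = 68048/914.7 = 74.4 kN.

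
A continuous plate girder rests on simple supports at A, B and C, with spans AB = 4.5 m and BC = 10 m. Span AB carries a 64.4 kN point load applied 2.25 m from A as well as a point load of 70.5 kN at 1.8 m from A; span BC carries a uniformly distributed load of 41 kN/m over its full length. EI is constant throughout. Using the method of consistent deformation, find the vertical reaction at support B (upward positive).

Release continuity at B by inserting a hinge; the redundant is the internal moment M_B. The primary structure is two simply-supported spans AB and BC.
Rotations at B on the released spans (each span's end-slope, ×1/EI):
  span AB: point load 64.4 at a = 2.25: Pab(L + a)/(6LEI) = 81.51/EI
  span AB: point load 70.5 at a = 1.8: Pab(L + a)/(6LEI) = 79.95/EI
  span BC: UDL 41: wL³/(24EI) = 1708/EI
  relative rotation θ_0 = (161.5 + 1708)/EI = 1870/EI
A unit hogging moment at B produces rotation L₁/(3EI) + L₂/(3EI) = 4.833/EI.
Slope continuity at B: θ_0 = M_B·4.833/EI, so M_B = 1870/4.833 = 386.9 kN·m (hogging).
Span AB, ΣM about A with M_B applied at B: R_B^{AB}·4.5 = 271.8 + 386.9, so R_B^{AB} = 146.4 kN and R_A = 134.9 − 146.4 = -11.47 kN.
Span BC, ΣM about C: R_B^{BC}·10 = 2050 + 386.9, so R_B^{BC} = 243.7 kN and R_C = 410 − 243.7 = 166.3 kN.
R_B = 146.4 + 243.7 = 390.1 kN.

R_B = 390.1 kN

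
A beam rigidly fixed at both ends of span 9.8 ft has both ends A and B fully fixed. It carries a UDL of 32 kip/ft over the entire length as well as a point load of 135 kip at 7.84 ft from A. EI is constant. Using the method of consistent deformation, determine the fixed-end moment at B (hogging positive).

M_B = 425.5 kip·ft

Take the two fixed-end moments M_A, M_B as redundants; the released structure is the simple span AB.
On the primary (simply-supported) span, the end slopes from the loading are:
  at A: UDL 32: wL³/(24EI) = 1255/EI
  at B: UDL 32: wL³/(24EI) = 1255/EI
  at A: point load 135 at a = 7.84: Pab(L + b)/(6LEI) = 414.9/EI
  at B: point load 135 at a = 7.84: Pab(L + a)/(6LEI) = 622.3/EI
  θ_A0 = 1670/EI,  θ_B0 = 1877/EI
Flexibility coefficients: a unit moment at one end gives L/(3EI) there and L/(6EI) at the far end, so f₁₁ = f₂₂ = 3.267/EI and f₁₂ = f₂₁ = 1.633/EI.
Compatibility — zero rotation at each built-in end:
  3.267 M_A + 1.633 M_B = 1670
  1.633 M_A + 3.267 M_B = 1877
Solving the pair gives M_A = 298.4 kip·ft and M_B = 425.5 kip·ft (hogging).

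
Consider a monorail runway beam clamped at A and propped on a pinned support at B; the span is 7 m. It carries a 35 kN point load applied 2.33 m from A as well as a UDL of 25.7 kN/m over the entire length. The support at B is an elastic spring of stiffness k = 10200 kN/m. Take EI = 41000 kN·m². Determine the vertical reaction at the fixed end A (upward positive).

Choose R_B as the redundant. The primary structure is the cantilever fixed at A.
Deflection at B on the released cantilever, summing each load's contribution:
  point load 35 at a = 2.33: Pa²(3L − a)/(6EI) = 591.3/EI
  UDL 25.7: wL⁴/(8EI) = 7713/EI
  δ_0 = 8304/EI
Tip deflection under a unit load at B: L³/(3EI) = 114.3/EI.
With EI = 41000 kN·m²: δ_0 = 0.20255 m and δ_{BB} = 0.002789 m/kN.
Compatibility — the spring shortens by R_B/k under the reaction it provides: δ_0 − R_B·δ_{BB} = R_B/k. With 1/k = 0.000098 m/kN, R_B = δ_0 / (δ_{BB} + 1/k) = 0.20255 / (0.002789 + 0.000098) = 70.17 kN.
Vertical equilibrium: R_A = ΣP − R_B = 214.9 − 70.17 = 144.7 kN.

R_A = 144.7 kN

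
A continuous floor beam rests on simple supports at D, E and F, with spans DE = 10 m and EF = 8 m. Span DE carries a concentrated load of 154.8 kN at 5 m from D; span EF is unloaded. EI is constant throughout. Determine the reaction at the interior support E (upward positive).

Release continuity at E by inserting a hinge; the redundant is the internal moment M_E. The primary structure is two simply-supported spans DE and EF.
Discontinuity in slope at E on the released structure — sum the simple-span end rotations:
  span DE: point load 154.8 at a = 5: Pab(L + a)/(6LEI) = 967.5/EI
  relative rotation θ_0 = (967.5 + 0)/EI = 967.5/EI
A unit hogging moment at E produces rotation L₁/(3EI) + L₂/(3EI) = 6/EI.
Slope continuity at E: θ_0 = M_E·6/EI, so M_E = 967.5/6 = 161.2 kN·m (hogging).
Span DE, ΣM about D with M_E applied at E: R_E^{DE}·10 = 774 + 161.2, so R_E^{DE} = 93.53 kN and R_D = 154.8 − 93.53 = 61.27 kN.
Span EF, ΣM about F: R_E^{EF}·8 = 0 + 161.2, so R_E^{EF} = 20.16 kN and R_F = 0 − 20.16 = -20.16 kN.
R_E = 93.53 + 20.16 = 113.7 kN.

R_E = 113.7 kN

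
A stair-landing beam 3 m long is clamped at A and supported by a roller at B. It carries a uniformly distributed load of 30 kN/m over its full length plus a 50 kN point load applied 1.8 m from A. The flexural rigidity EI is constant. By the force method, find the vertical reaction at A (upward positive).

R_A = 84.65 kN

Remove the prop at B; the released (primary) structure is a cantilever built in at A.
Downward deflection at the released point B due to the loads:
  UDL 30: wL⁴/(8EI) = 303.8/EI
  point load 50 at a = 1.8: Pa²(3L − a)/(6EI) = 194.4/EI
  δ_0 = 498.1/EI
Flexibility coefficient — unit upward force at B: δ_{BB} = L³/(3EI) = 9/EI.
Compatibility at B: δ_0 − R_B·δ_{BB} = 0, so R_B = 498.1/9 = 55.35 kN.
Vertical equilibrium: R_A = ΣP − R_B = 140 − 55.35 = 84.65 kN.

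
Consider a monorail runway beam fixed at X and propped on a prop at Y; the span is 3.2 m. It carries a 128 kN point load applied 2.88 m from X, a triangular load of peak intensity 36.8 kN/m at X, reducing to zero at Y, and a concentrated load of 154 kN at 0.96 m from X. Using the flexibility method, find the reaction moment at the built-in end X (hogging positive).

M_X = 133.4 kN·m

Remove the prop at Y; the released (primary) structure is a cantilever built in at X.
Free-end deflection of the primary structure under the applied loading (downward +):
  point load 128 at a = 2.88: Pa²(3L − a)/(6EI) = 1189/EI
  triangular load, peak 36.8 at the fixed end: w₀L⁴/(30EI) = 128.6/EI
  point load 154 at a = 0.96: Pa²(3L − a)/(6EI) = 204.4/EI
  δ_0 = 1522/EI
Flexibility coefficient — unit upward force at Y: δ_{YY} = L³/(3EI) = 10.92/EI.
The prop prevents deflection at Y: R_Y = δ_0/δ_{YY} = 1522/10.92 = 139.4 kN.
Moment equilibrium about X: M_X = Σ(load moments about X) − R_Y·L = 579.3 − 139.4×3.2 = 133.4 kN·m.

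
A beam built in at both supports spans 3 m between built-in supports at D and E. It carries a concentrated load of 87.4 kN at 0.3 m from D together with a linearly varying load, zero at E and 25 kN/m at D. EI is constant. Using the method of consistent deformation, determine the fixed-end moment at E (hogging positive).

Release both end moments; the primary structure is a simply-supported span DE with redundants M_D and M_E.
End rotations of the released simple span under the applied load (×1/EI):
  at D: point load 87.4 at a = 0.3: Pab(L + b)/(6LEI) = 22.42/EI
  at E: point load 87.4 at a = 0.3: Pab(L + a)/(6LEI) = 12.98/EI
  at D: triangular load, peak 25: w₀L³/(45EI) = 15/EI
  at E: triangular load, peak 25: 7w₀L³/(360EI) = 13.12/EI
  θ_D0 = 37.42/EI,  θ_E0 = 26.1/EI
Flexibility coefficients: a unit moment at one end gives L/(3EI) there and L/(6EI) at the far end, so f₁₁ = f₂₂ = 1/EI and f₁₂ = f₂₁ = 0.5/EI.
Compatibility — zero rotation at each built-in end:
  1 M_D + 0.5 M_E = 37.42
  0.5 M_D + 1 M_E = 26.1
Solving the pair gives M_D = 32.49 kN·m and M_E = 9.86 kN·m (hogging).

M_E = 9.86 kN·m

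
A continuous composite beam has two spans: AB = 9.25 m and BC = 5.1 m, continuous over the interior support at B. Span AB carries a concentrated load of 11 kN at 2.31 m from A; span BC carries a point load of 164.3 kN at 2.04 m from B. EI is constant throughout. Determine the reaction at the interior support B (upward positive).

Insert a hinge at B; M_B is the redundant, and each span becomes simply supported.
Discontinuity in slope at B on the released structure — sum the simple-span end rotations:
  span AB: point load 11 at a = 2.31: Pab(L + a)/(6LEI) = 36.73/EI
  span BC: point load 164.3 at a = 2.04: Pab(L + b)/(6LEI) = 273.5/EI
  relative rotation θ_0 = (36.73 + 273.5)/EI = 310.2/EI
A unit hogging moment at B produces rotation L₁/(3EI) + L₂/(3EI) = 4.783/EI.
Compatibility: M_B·(L₁+L₂)/(3EI) = θ_0, giving M_B = 64.86 kN·m (hogging).
Span AB, ΣM about A with M_B applied at B: R_B^{AB}·9.25 = 25.41 + 64.86, so R_B^{AB} = 9.759 kN and R_A = 11 − 9.759 = 1.241 kN.
Span BC, ΣM about C: R_B^{BC}·5.1 = 502.8 + 64.86, so R_B^{BC} = 111.3 kN and R_C = 164.3 − 111.3 = 53 kN.
R_B = 9.759 + 111.3 = 121.1 kN.

R_B = 121.1 kN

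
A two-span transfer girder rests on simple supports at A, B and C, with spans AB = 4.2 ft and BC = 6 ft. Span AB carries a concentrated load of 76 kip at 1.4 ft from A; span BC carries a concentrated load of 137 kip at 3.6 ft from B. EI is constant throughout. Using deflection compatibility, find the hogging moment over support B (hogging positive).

Take M_B as the redundant. Released structure: two simple spans AB and BC with a hinge at B.
Rotations at B on the released spans (each span's end-slope, ×1/EI):
  span AB: point load 76 at a = 1.4: Pab(L + a)/(6LEI) = 66.2/EI
  span BC: point load 137 at a = 3.6: Pab(L + b)/(6LEI) = 276.2/EI
  relative rotation θ_0 = (66.2 + 276.2)/EI = 342.4/EI
A unit hogging moment at B produces rotation L₁/(3EI) + L₂/(3EI) = 3.4/EI.
Slope continuity at B: θ_0 = M_B·3.4/EI, so M_B = 342.4/3.4 = 100.7 kip·ft (hogging).

M_B = 100.7 kip·ft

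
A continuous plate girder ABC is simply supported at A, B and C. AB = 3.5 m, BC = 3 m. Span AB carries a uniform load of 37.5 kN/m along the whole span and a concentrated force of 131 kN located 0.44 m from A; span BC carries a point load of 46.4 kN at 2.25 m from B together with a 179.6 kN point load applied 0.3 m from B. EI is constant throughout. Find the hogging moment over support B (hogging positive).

M_B = 74.98 kN·m

Release continuity at B by inserting a hinge; the redundant is the internal moment M_B. The primary structure is two simply-supported spans AB and BC.
Rotations at B on the released spans (each span's end-slope, ×1/EI):
  span AB: UDL 37.5: wL³/(24EI) = 66.99/EI
  span AB: point load 131 at a = 0.44: Pab(L + a)/(6LEI) = 33.09/EI
  span BC: point load 46.4 at a = 2.25: Pab(L + b)/(6LEI) = 16.31/EI
  span BC: point load 179.6 at a = 0.3: Pab(L + b)/(6LEI) = 46.07/EI
  relative rotation θ_0 = (100.1 + 62.38)/EI = 162.5/EI
A unit hogging moment at B produces rotation L₁/(3EI) + L₂/(3EI) = 2.167/EI.
Compatibility: M_B·(L₁+L₂)/(3EI) = θ_0, giving M_B = 74.98 kN·m (hogging).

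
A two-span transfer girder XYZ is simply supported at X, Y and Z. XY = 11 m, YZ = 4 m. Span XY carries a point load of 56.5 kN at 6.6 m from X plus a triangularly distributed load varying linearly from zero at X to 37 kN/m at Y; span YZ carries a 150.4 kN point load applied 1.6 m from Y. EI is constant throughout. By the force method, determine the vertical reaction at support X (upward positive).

R_X = 59.78 kN

Take M_Y as the redundant. Released structure: two simple spans XY and YZ with a hinge at Y.
End slopes at the hinge Y, treating each span as simply supported:
  span XY: point load 56.5 at a = 6.6: Pab(L + a)/(6LEI) = 437.5/EI
  span XY: triangular load, peak 37: w₀L³/(45EI) = 1094/EI
  span YZ: point load 150.4 at a = 1.6: Pab(L + b)/(6LEI) = 154/EI
  relative rotation θ_0 = (1532 + 154)/EI = 1686/EI
A unit hogging moment at Y produces rotation L₁/(3EI) + L₂/(3EI) = 5/EI.
Slope continuity at Y: θ_0 = M_Y·5/EI, so M_Y = 1686/5 = 337.2 kN·m (hogging).
Span XY, ΣM about X with M_Y applied at Y: R_Y^{XY}·11 = 1865 + 337.2, so R_Y^{XY} = 200.2 kN and R_X = 260 − 200.2 = 59.78 kN.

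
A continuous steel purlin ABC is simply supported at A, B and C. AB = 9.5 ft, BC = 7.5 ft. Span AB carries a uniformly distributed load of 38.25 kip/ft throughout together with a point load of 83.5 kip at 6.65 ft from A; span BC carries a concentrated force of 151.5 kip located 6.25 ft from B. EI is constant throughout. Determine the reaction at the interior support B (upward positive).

R_B = 351.5 kip

Release continuity at B by inserting a hinge; the redundant is the internal moment M_B. The primary structure is two simply-supported spans AB and BC.
Rotations at B on the released spans (each span's end-slope, ×1/EI):
  span AB: UDL 38.25: wL³/(24EI) = 1366/EI
  span AB: point load 83.5 at a = 6.65: Pab(L + a)/(6LEI) = 448.4/EI
  span BC: point load 151.5 at a = 6.25: Pab(L + b)/(6LEI) = 230.1/EI
  relative rotation θ_0 = (1815 + 230.1)/EI = 2045/EI
A unit hogging moment at B produces rotation L₁/(3EI) + L₂/(3EI) = 5.667/EI.
Compatibility: M_B·(L₁+L₂)/(3EI) = θ_0, giving M_B = 360.9 kip·ft (hogging).
Span AB, ΣM about A with M_B applied at B: R_B^{AB}·9.5 = 2281 + 360.9, so R_B^{AB} = 278.1 kip and R_A = 446.9 − 278.1 = 168.8 kip.
Span BC, ΣM about C: R_B^{BC}·7.5 = 189.4 + 360.9, so R_B^{BC} = 73.37 kip and R_C = 151.5 − 73.37 = 78.13 kip.
R_B = 278.1 + 73.37 = 351.5 kip.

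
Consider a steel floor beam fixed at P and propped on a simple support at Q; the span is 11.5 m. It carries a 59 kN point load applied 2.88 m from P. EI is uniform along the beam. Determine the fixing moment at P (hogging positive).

Release the roller at Q. Primary structure: cantilever fixed at P.
Downward deflection at the released point Q due to the loads:
  point load 59 at a = 2.88: Pa²(3L − a)/(6EI) = 2579/EI
Tip deflection under a unit load at Q: L³/(3EI) = 507/EI.
The prop prevents deflection at Q: R_Q = δ_0/δ_{QQ} = 2579/507 = 5.087 kN.
Moment equilibrium about P: M_P = Σ(load moments about P) − R_Q·L = 169.9 − 5.087×11.5 = 111.4 kN·m.

M_P = 111.4 kN·m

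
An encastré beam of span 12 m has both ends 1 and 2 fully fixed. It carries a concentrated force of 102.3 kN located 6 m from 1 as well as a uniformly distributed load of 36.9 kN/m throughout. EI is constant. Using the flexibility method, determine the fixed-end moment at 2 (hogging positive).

M_2 = 596.2 kN·m

Release both end moments; the primary structure is a simply-supported span 12 with redundants M_1 and M_2.
End rotations of the released simple span under the applied load (×1/EI):
  at 1: point load 102.3 at a = 6: Pab(L + b)/(6LEI) = 920.7/EI
  at 2: point load 102.3 at a = 6: Pab(L + a)/(6LEI) = 920.7/EI
  at 1: UDL 36.9: wL³/(24EI) = 2657/EI
  at 2: UDL 36.9: wL³/(24EI) = 2657/EI
  θ_10 = 3578/EI,  θ_20 = 3578/EI
Flexibility coefficients: a unit moment at one end gives L/(3EI) there and L/(6EI) at the far end, so f₁₁ = f₂₂ = 4/EI and f₁₂ = f₂₁ = 2/EI.
Compatibility — zero rotation at each built-in end:
  4 M_1 + 2 M_2 = 3578
  2 M_1 + 4 M_2 = 3578
Solving the pair gives M_1 = 596.2 kN·m and M_2 = 596.2 kN·m (hogging).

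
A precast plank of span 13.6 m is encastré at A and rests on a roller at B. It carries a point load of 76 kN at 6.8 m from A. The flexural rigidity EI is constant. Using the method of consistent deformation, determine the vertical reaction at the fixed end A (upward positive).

R_A = 52.25 kN

Release the roller at B. Primary structure: cantilever fixed at A.
Free-end deflection of the primary structure under the applied loading (downward +):
  point load 76 at a = 6.8: Pa²(3L − a)/(6EI) = 19914/EI
Flexibility coefficient — unit upward force at B: δ_{BB} = L³/(3EI) = 838.5/EI.
The prop prevents deflection at B: R_B = δ_0/δ_{BB} = 19914/838.5 = 23.75 kN.
Vertical equilibrium: R_A = ΣP − R_B = 76 − 23.75 = 52.25 kN.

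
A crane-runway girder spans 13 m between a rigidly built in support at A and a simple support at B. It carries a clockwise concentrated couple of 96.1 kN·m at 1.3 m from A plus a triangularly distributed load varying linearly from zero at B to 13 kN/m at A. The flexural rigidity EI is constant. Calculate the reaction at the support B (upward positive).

Take the reaction at B as the redundant and release it; the primary structure is a cantilever fixed at A.
Downward deflection at the released point B due to the loads:
  clockwise couple 96.1 at a = 1.3: M₀a(2L − a)/(2EI) = 1543/EI
  triangular load, peak 13 at the fixed end: w₀L⁴/(30EI) = 12376/EI
  δ_0 = 13919/EI
Flexibility coefficient — unit upward force at B: δ_{BB} = L³/(3EI) = 732.3/EI.
Compatibility at B: δ_0 − R_B·δ_{BB} = 0, so R_B = 13919/732.3 = 19.01 kN.

R_B = 19.01 kN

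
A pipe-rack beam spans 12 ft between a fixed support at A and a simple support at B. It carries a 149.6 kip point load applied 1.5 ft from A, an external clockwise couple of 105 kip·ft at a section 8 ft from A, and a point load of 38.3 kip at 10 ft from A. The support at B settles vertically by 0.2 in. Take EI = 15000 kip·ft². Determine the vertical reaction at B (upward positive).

Release the roller at B. Primary structure: cantilever fixed at A.
Free-end deflection of the primary structure under the applied loading (downward +):
  point load 149.6 at a = 1.5: Pa²(3L − a)/(6EI) = 1935/EI
  clockwise couple 105 at a = 8: M₀a(2L − a)/(2EI) = 6720/EI
  point load 38.3 at a = 10: Pa²(3L − a)/(6EI) = 16597/EI
  δ_0 = 25252/EI
Tip deflection under a unit load at B: L³/(3EI) = 576/EI.
With EI = 15000 kip·ft²: δ_0 = 1.6835 ft and δ_{BB} = 0.0384 ft/kip.
Compatibility — the beam at B must follow the support down by 0.01667 ft: δ_0 − R_B·δ_{BB} = 0.01667, so R_B = (1.6835 − 0.01667)/0.0384 = 43.41 kip.

R_B = 43.41 kip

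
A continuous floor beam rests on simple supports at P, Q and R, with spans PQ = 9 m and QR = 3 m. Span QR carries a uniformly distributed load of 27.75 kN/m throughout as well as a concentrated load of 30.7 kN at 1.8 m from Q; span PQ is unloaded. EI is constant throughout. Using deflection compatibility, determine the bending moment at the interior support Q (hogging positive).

M_Q = 11.67 kN·m

Take M_Q as the redundant. Released structure: two simple spans PQ and QR with a hinge at Q.
End slopes at the hinge Q, treating each span as simply supported:
  span QR: UDL 27.75: wL³/(24EI) = 31.22/EI
  span QR: point load 30.7 at a = 1.8: Pab(L + b)/(6LEI) = 15.47/EI
  relative rotation θ_0 = (0 + 46.69)/EI = 46.69/EI
A unit hogging moment at Q produces rotation L₁/(3EI) + L₂/(3EI) = 4/EI.
Slope continuity at Q: θ_0 = M_Q·4/EI, so M_Q = 46.69/4 = 11.67 kN·m (hogging).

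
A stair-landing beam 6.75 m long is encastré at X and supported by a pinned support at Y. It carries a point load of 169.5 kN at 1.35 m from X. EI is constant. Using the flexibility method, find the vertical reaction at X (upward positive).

Remove the prop at Y; the released (primary) structure is a cantilever built in at X.
Deflection at Y on the released cantilever, summing each load's contribution:
  point load 169.5 at a = 1.35: Pa²(3L − a)/(6EI) = 973.1/EI
Flexibility coefficient — unit upward force at Y: δ_{YY} = L³/(3EI) = 102.5/EI.
The prop prevents deflection at Y: R_Y = δ_0/δ_{YY} = 973.1/102.5 = 9.492 kN.
Vertical equilibrium: R_X = ΣP − R_Y = 169.5 − 9.492 = 160 kN.

R_X = 160 kN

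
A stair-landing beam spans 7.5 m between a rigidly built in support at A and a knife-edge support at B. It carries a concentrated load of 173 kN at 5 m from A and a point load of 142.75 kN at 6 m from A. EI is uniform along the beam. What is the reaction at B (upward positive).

R_B = 190.2 kN

Release the roller at B. Primary structure: cantilever fixed at A.
Primary-structure tip deflection at B by superposition:
  point load 173 at a = 5: Pa²(3L − a)/(6EI) = 12615/EI
  point load 142.75 at a = 6: Pa²(3L − a)/(6EI) = 14132/EI
  δ_0 = 26747/EI
Flexibility coefficient — unit upward force at B: δ_{BB} = L³/(3EI) = 140.6/EI.
The prop prevents deflection at B: R_B = δ_0/δ_{BB} = 26747/140.6 = 190.2 kN.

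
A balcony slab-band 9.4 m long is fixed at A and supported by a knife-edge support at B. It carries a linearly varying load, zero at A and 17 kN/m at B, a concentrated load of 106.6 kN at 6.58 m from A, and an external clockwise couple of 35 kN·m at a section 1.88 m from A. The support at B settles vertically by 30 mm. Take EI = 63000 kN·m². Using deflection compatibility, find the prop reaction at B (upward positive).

Choose R_B as the redundant. The primary structure is the cantilever fixed at A.
Free-end deflection of the primary structure under the applied loading (downward +):
  triangular load, peak 17 at the free end: 11w₀L⁴/(120EI) = 12167/EI
  point load 106.6 at a = 6.58: Pa²(3L − a)/(6EI) = 16631/EI
  clockwise couple 35 at a = 1.88: M₀a(2L − a)/(2EI) = 556.7/EI
  δ_0 = 29354/EI
Tip deflection under a unit load at B: L³/(3EI) = 276.9/EI.
With EI = 63000 kN·m²: δ_0 = 0.46594 m and δ_{BB} = 0.004395 m/kN.
Compatibility — the beam at B must follow the support down by 0.03 m: δ_0 − R_B·δ_{BB} = 0.03, so R_B = (0.46594 − 0.03)/0.004395 = 99.2 kN.

R_B = 99.2 kN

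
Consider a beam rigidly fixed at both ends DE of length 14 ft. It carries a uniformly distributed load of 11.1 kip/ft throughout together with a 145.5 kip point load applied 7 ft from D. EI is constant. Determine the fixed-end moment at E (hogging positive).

Release both end moments; the primary structure is a simply-supported span DE with redundants M_D and M_E.
End rotations of the released simple span under the applied load (×1/EI):
  at D: UDL 11.1: wL³/(24EI) = 1269/EI
  at E: UDL 11.1: wL³/(24EI) = 1269/EI
  at D: point load 145.5 at a = 7: Pab(L + b)/(6LEI) = 1782/EI
  at E: point load 145.5 at a = 7: Pab(L + a)/(6LEI) = 1782/EI
  θ_D0 = 3051/EI,  θ_E0 = 3051/EI
Flexibility coefficients: a unit moment at one end gives L/(3EI) there and L/(6EI) at the far end, so f₁₁ = f₂₂ = 4.667/EI and f₁₂ = f₂₁ = 2.333/EI.
Compatibility — zero rotation at each built-in end:
  4.667 M_D + 2.333 M_E = 3051
  2.333 M_D + 4.667 M_E = 3051
Solving the pair gives M_D = 435.9 kip·ft and M_E = 435.9 kip·ft (hogging).

M_E = 435.9 kip·ft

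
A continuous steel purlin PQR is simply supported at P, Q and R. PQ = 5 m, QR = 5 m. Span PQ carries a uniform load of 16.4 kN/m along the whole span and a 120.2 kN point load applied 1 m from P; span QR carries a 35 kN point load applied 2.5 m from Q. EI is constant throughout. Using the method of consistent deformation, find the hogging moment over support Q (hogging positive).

M_Q = 70.88 kN·m

Take M_Q as the redundant. Released structure: two simple spans PQ and QR with a hinge at Q.
Discontinuity in slope at Q on the released structure — sum the simple-span end rotations:
  span PQ: UDL 16.4: wL³/(24EI) = 85.42/EI
  span PQ: point load 120.2 at a = 1: Pab(L + a)/(6LEI) = 96.16/EI
  span QR: point load 35 at a = 2.5: Pab(L + b)/(6LEI) = 54.69/EI
  relative rotation θ_0 = (181.6 + 54.69)/EI = 236.3/EI
A unit hogging moment at Q produces rotation L₁/(3EI) + L₂/(3EI) = 3.333/EI.
Compatibility: M_Q·(L₁+L₂)/(3EI) = θ_0, giving M_Q = 70.88 kN·m (hogging).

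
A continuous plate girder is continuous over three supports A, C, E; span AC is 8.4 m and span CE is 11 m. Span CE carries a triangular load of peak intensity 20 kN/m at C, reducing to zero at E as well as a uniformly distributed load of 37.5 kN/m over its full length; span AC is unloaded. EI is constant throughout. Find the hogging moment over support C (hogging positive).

Take M_C as the redundant. Released structure: two simple spans AC and CE with a hinge at C.
Rotations at C on the released spans (each span's end-slope, ×1/EI):
  span CE: triangular load, peak 20: w₀L³/(45EI) = 591.6/EI
  span CE: UDL 37.5: wL³/(24EI) = 2080/EI
  relative rotation θ_0 = (0 + 2671)/EI = 2671/EI
A unit hogging moment at C produces rotation L₁/(3EI) + L₂/(3EI) = 6.467/EI.
Slope continuity at C: θ_0 = M_C·6.467/EI, so M_C = 2671/6.467 = 413.1 kN·m (hogging).

M_C = 413.1 kN·m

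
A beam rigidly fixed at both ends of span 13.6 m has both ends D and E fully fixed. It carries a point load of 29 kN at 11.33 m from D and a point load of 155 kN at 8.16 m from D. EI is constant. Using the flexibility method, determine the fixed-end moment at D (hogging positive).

Release both end moments; the primary structure is a simply-supported span DE with redundants M_D and M_E.
On the primary (simply-supported) span, the end slopes from the loading are:
  at D: point load 29 at a = 11.33: Pab(L + b)/(6LEI) = 145.1/EI
  at E: point load 29 at a = 11.33: Pab(L + a)/(6LEI) = 227.9/EI
  at D: point load 155 at a = 8.16: Pab(L + b)/(6LEI) = 1605/EI
  at E: point load 155 at a = 8.16: Pab(L + a)/(6LEI) = 1835/EI
  θ_D0 = 1751/EI,  θ_E0 = 2063/EI
Flexibility coefficients: a unit moment at one end gives L/(3EI) there and L/(6EI) at the far end, so f₁₁ = f₂₂ = 4.533/EI and f₁₂ = f₂₁ = 2.267/EI.
Compatibility — zero rotation at each built-in end:
  4.533 M_D + 2.267 M_E = 1751
  2.267 M_D + 4.533 M_E = 2063
Solving the pair gives M_D = 211.5 kN·m and M_E = 349.2 kN·m (hogging).

M_D = 211.5 kN·m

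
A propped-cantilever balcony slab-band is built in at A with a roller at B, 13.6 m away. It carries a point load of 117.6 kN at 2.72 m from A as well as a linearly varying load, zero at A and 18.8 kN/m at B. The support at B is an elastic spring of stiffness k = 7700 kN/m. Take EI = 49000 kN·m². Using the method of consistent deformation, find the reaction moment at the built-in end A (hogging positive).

Choose R_B as the redundant. The primary structure is the cantilever fixed at A.
Free-end deflection of the primary structure under the applied loading (downward +):
  point load 117.6 at a = 2.72: Pa²(3L − a)/(6EI) = 5522/EI
  triangular load, peak 18.8 at the free end: 11w₀L⁴/(120EI) = 58956/EI
  δ_0 = 64478/EI
Tip deflection under a unit load at B: L³/(3EI) = 838.5/EI.
With EI = 49000 kN·m²: δ_0 = 1.3159 m and δ_{BB} = 0.017112 m/kN.
Compatibility — the spring shortens by R_B/k under the reaction it provides: δ_0 − R_B·δ_{BB} = R_B/k. With 1/k = 0.00013 m/kN, R_B = δ_0 / (δ_{BB} + 1/k) = 1.3159 / (0.017112 + 0.00013) = 76.32 kN.
Moment equilibrium about A: M_A = Σ(load moments about A) − R_B·L = 1479 − 76.32×13.6 = 441 kN·m.

M_A = 441 kN·m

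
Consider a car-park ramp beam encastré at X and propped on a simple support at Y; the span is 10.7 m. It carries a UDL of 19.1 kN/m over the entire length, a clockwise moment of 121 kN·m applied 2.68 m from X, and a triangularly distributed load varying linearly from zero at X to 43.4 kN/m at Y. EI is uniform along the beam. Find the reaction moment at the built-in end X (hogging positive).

M_X = 604.7 kN·m

Take the reaction at Y as the redundant and release it; the primary structure is a cantilever fixed at X.
Downward deflection at the released point Y due to the loads:
  UDL 19.1: wL⁴/(8EI) = 31295/EI
  clockwise couple 121 at a = 2.68: M₀a(2L − a)/(2EI) = 3035/EI
  triangular load, peak 43.4 at the free end: 11w₀L⁴/(120EI) = 52148/EI
  δ_0 = 86478/EI
Flexibility coefficient — unit upward force at Y: δ_{YY} = L³/(3EI) = 408.3/EI.
The prop prevents deflection at Y: R_Y = δ_0/δ_{YY} = 86478/408.3 = 211.8 kN.
Moment equilibrium about X: M_X = Σ(load moments about X) − R_Y·L = 2871 − 211.8×10.7 = 604.7 kN·m.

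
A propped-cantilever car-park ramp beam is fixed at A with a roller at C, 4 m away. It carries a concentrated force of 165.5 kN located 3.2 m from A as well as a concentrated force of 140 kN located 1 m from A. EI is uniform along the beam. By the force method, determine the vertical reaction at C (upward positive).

Release the roller at C. Primary structure: cantilever fixed at A.
Free-end deflection of the primary structure under the applied loading (downward +):
  point load 165.5 at a = 3.2: Pa²(3L − a)/(6EI) = 2486/EI
  point load 140 at a = 1: Pa²(3L − a)/(6EI) = 256.7/EI
  δ_0 = 2742/EI
Tip deflection under a unit load at C: L³/(3EI) = 21.33/EI.
Compatibility at C: δ_0 − R_C·δ_{CC} = 0, so R_C = 2742/21.33 = 128.5 kN.

R_C = 128.5 kN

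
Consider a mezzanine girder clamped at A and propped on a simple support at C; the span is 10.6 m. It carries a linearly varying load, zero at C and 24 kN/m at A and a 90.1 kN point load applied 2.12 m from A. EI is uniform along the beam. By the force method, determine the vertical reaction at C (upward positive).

Take the reaction at C as the redundant and release it; the primary structure is a cantilever fixed at A.
Primary-structure tip deflection at C by superposition:
  triangular load, peak 24 at the fixed end: w₀L⁴/(30EI) = 10100/EI
  point load 90.1 at a = 2.12: Pa²(3L − a)/(6EI) = 2003/EI
  δ_0 = 12103/EI
Tip deflection under a unit load at C: L³/(3EI) = 397/EI.
The prop prevents deflection at C: R_C = δ_0/δ_{CC} = 12103/397 = 30.49 kN.

R_C = 30.49 kN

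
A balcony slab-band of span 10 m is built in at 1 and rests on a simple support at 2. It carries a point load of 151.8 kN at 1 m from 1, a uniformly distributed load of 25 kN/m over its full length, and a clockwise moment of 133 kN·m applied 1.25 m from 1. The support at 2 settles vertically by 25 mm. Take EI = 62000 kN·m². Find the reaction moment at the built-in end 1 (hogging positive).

Release the roller at 2. Primary structure: cantilever fixed at 1.
Primary-structure tip deflection at 2 by superposition:
  point load 151.8 at a = 1: Pa²(3L − a)/(6EI) = 733.7/EI
  UDL 25: wL⁴/(8EI) = 31250/EI
  clockwise couple 133 at a = 1.25: M₀a(2L − a)/(2EI) = 1559/EI
  δ_0 = 33542/EI
Tip deflection under a unit load at 2: L³/(3EI) = 333.3/EI.
With EI = 62000 kN·m²: δ_0 = 0.541 m and δ_{22} = 0.005376 m/kN.
Compatibility — the beam at 2 must follow the support down by 0.025 m: δ_0 − R_2·δ_{22} = 0.025, so R_2 = (0.541 − 0.025)/0.005376 = 95.98 kN.
Moment equilibrium about 1: M_1 = Σ(load moments about 1) − R_2·L = 1535 − 95.98×10 = 575 kN·m.

M_1 = 575 kN·m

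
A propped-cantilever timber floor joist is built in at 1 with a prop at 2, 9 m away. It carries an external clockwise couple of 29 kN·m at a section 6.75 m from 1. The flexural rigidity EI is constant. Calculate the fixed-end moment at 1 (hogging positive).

Choose R_2 as the redundant. The primary structure is the cantilever fixed at 1.
Primary-structure tip deflection at 2 by superposition:
  clockwise couple 29 at a = 6.75: M₀a(2L − a)/(2EI) = 1101/EI
Tip deflection under a unit load at 2: L³/(3EI) = 243/EI.
Compatibility at 2: δ_0 − R_2·δ_{22} = 0, so R_2 = 1101/243 = 4.531 kN.
Moment equilibrium about 1: M_1 = Σ(load moments about 1) − R_2·L = 29 − 4.531×9 = -11.78 kN·m.

M_1 = -11.78 kN·m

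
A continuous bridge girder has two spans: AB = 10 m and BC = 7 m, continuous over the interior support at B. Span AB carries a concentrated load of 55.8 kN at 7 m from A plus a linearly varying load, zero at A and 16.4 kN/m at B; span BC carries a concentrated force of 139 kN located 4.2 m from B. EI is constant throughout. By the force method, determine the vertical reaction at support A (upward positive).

R_A = 25.05 kN

Take M_B as the redundant. Released structure: two simple spans AB and BC with a hinge at B.
Rotations at B on the released spans (each span's end-slope, ×1/EI):
  span AB: point load 55.8 at a = 7: Pab(L + a)/(6LEI) = 332/EI
  span AB: triangular load, peak 16.4: w₀L³/(45EI) = 364.4/EI
  span BC: point load 139 at a = 4.2: Pab(L + b)/(6LEI) = 381.4/EI
  relative rotation θ_0 = (696.5 + 381.4)/EI = 1078/EI
A unit hogging moment at B produces rotation L₁/(3EI) + L₂/(3EI) = 5.667/EI.
Compatibility: M_B·(L₁+L₂)/(3EI) = θ_0, giving M_B = 190.2 kN·m (hogging).
Span AB, ΣM about A with M_B applied at B: R_B^{AB}·10 = 937.3 + 190.2, so R_B^{AB} = 112.7 kN and R_A = 137.8 − 112.7 = 25.05 kN.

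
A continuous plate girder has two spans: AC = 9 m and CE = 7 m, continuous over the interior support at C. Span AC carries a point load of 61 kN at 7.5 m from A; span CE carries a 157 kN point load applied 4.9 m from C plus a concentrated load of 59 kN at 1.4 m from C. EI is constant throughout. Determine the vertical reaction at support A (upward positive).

Insert a hinge at C; M_C is the redundant, and each span becomes simply supported.
End slopes at the hinge C, treating each span as simply supported:
  span AC: point load 61 at a = 7.5: Pab(L + a)/(6LEI) = 209.7/EI
  span CE: point load 157 at a = 4.9: Pab(L + b)/(6LEI) = 350/EI
  span CE: point load 59 at a = 1.4: Pab(L + b)/(6LEI) = 138.8/EI
  relative rotation θ_0 = (209.7 + 488.8)/EI = 698.5/EI
A unit hogging moment at C produces rotation L₁/(3EI) + L₂/(3EI) = 5.333/EI.
Compatibility: M_C·(L₁+L₂)/(3EI) = θ_0, giving M_C = 131 kN·m (hogging).
Span AC, ΣM about A with M_C applied at C: R_C^{AC}·9 = 457.5 + 131, so R_C^{AC} = 65.39 kN and R_A = 61 − 65.39 = -4.385 kN.

R_A = -4.385 kN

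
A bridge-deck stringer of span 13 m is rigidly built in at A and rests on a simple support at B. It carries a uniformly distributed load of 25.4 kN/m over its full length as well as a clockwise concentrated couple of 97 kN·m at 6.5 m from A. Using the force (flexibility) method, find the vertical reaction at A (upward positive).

R_A = 198 kN

Choose R_B as the redundant. The primary structure is the cantilever fixed at A.
Deflection at B on the released cantilever, summing each load's contribution:
  UDL 25.4: wL⁴/(8EI) = 90681/EI
  clockwise couple 97 at a = 6.5: M₀a(2L − a)/(2EI) = 6147/EI
  δ_0 = 96829/EI
Flexibility coefficient — unit upward force at B: δ_{BB} = L³/(3EI) = 732.3/EI.
Compatibility at B: δ_0 − R_B·δ_{BB} = 0, so R_B = 96829/732.3 = 132.2 kN.
Vertical equilibrium: R_A = ΣP − R_B = 330.2 − 132.2 = 198 kN.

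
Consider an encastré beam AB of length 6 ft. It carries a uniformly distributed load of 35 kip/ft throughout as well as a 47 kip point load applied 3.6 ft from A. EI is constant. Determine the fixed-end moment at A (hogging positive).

M_A = 132.1 kip·ft

Take the two fixed-end moments M_A, M_B as redundants; the released structure is the simple span AB.
Simple-span end rotations at A and B under the given loads:
  at A: UDL 35: wL³/(24EI) = 315/EI
  at B: UDL 35: wL³/(24EI) = 315/EI
  at A: point load 47 at a = 3.6: Pab(L + b)/(6LEI) = 94.75/EI
  at B: point load 47 at a = 3.6: Pab(L + a)/(6LEI) = 108.3/EI
  θ_A0 = 409.8/EI,  θ_B0 = 423.3/EI
Flexibility coefficients: a unit moment at one end gives L/(3EI) there and L/(6EI) at the far end, so f₁₁ = f₂₂ = 2/EI and f₁₂ = f₂₁ = 1/EI.
Compatibility — zero rotation at each built-in end:
  2 M_A + 1 M_B = 409.8
  1 M_A + 2 M_B = 423.3
Solving the pair gives M_A = 132.1 kip·ft and M_B = 145.6 kip·ft (hogging).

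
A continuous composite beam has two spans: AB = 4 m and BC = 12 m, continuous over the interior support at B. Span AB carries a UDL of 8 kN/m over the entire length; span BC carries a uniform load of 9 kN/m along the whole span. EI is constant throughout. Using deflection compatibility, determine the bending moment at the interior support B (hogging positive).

Insert a hinge at B; M_B is the redundant, and each span becomes simply supported.
End slopes at the hinge B, treating each span as simply supported:
  span AB: UDL 8: wL³/(24EI) = 21.33/EI
  span BC: UDL 9: wL³/(24EI) = 648/EI
  relative rotation θ_0 = (21.33 + 648)/EI = 669.3/EI
A unit hogging moment at B produces rotation L₁/(3EI) + L₂/(3EI) = 5.333/EI.
Compatibility: M_B·(L₁+L₂)/(3EI) = θ_0, giving M_B = 125.5 kN·m (hogging).

M_B = 125.5 kN·m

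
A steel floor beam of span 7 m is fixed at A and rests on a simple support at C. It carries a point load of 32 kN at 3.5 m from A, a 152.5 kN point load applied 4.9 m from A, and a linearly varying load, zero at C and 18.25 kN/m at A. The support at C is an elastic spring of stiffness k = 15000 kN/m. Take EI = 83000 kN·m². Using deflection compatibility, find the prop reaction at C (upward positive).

Release the roller at C. Primary structure: cantilever fixed at A.
Free-end deflection of the primary structure under the applied loading (downward +):
  point load 32 at a = 3.5: Pa²(3L − a)/(6EI) = 1143/EI
  point load 152.5 at a = 4.9: Pa²(3L − a)/(6EI) = 9825/EI
  triangular load, peak 18.25 at the fixed end: w₀L⁴/(30EI) = 1461/EI
  δ_0 = 12429/EI
Tip deflection under a unit load at C: L³/(3EI) = 114.3/EI.
With EI = 83000 kN·m²: δ_0 = 0.14975 m and δ_{CC} = 0.001378 m/kN.
Compatibility — the spring shortens by R_C/k under the reaction it provides: δ_0 − R_C·δ_{CC} = R_C/k. With 1/k = 0.000067 m/kN, R_C = δ_0 / (δ_{CC} + 1/k) = 0.14975 / (0.001378 + 0.000067) = 103.7 kN.

R_C = 103.7 kN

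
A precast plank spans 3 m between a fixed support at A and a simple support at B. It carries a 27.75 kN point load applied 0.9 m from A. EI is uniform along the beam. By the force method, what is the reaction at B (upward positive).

R_B = 3.372 kN

Release the roller at B. Primary structure: cantilever fixed at A.
Primary-structure tip deflection at B by superposition:
  point load 27.75 at a = 0.9: Pa²(3L − a)/(6EI) = 30.34/EI
Flexibility coefficient — unit upward force at B: δ_{BB} = L³/(3EI) = 9/EI.
Compatibility at B: δ_0 − R_B·δ_{BB} = 0, so R_B = 30.34/9 = 3.372 kN.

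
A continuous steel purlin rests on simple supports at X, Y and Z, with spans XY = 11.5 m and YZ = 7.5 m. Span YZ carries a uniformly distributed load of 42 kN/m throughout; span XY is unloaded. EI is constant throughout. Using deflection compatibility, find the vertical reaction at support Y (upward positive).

Insert a hinge at Y; M_Y is the redundant, and each span becomes simply supported.
End slopes at the hinge Y, treating each span as simply supported:
  span YZ: UDL 42: wL³/(24EI) = 738.3/EI
  relative rotation θ_0 = (0 + 738.3)/EI = 738.3/EI
A unit hogging moment at Y produces rotation L₁/(3EI) + L₂/(3EI) = 6.333/EI.
Compatibility: M_Y·(L₁+L₂)/(3EI) = θ_0, giving M_Y = 116.6 kN·m (hogging).
Span XY, ΣM about X with M_Y applied at Y: R_Y^{XY}·11.5 = 0 + 116.6, so R_Y^{XY} = 10.14 kN and R_X = 0 − 10.14 = -10.14 kN.
Span YZ, ΣM about Z: R_Y^{YZ}·7.5 = 1181 + 116.6, so R_Y^{YZ} = 173 kN and R_Z = 315 − 173 = 142 kN.
R_Y = 10.14 + 173 = 183.2 kN.

R_Y = 183.2 kN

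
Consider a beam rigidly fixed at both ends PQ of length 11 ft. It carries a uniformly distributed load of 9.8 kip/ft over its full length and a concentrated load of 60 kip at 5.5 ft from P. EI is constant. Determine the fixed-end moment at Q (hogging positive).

M_Q = 181.3 kip·ft

Take the two fixed-end moments M_P, M_Q as redundants; the released structure is the simple span PQ.
On the primary (simply-supported) span, the end slopes from the loading are:
  at P: UDL 9.8: wL³/(24EI) = 543.5/EI
  at Q: UDL 9.8: wL³/(24EI) = 543.5/EI
  at P: point load 60 at a = 5.5: Pab(L + b)/(6LEI) = 453.8/EI
  at Q: point load 60 at a = 5.5: Pab(L + a)/(6LEI) = 453.8/EI
  θ_P0 = 997.2/EI,  θ_Q0 = 997.2/EI
Flexibility coefficients: a unit moment at one end gives L/(3EI) there and L/(6EI) at the far end, so f₁₁ = f₂₂ = 3.667/EI and f₁₂ = f₂₁ = 1.833/EI.
Compatibility — zero rotation at each built-in end:
  3.667 M_P + 1.833 M_Q = 997.2
  1.833 M_P + 3.667 M_Q = 997.2
Solving the pair gives M_P = 181.3 kip·ft and M_Q = 181.3 kip·ft (hogging).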